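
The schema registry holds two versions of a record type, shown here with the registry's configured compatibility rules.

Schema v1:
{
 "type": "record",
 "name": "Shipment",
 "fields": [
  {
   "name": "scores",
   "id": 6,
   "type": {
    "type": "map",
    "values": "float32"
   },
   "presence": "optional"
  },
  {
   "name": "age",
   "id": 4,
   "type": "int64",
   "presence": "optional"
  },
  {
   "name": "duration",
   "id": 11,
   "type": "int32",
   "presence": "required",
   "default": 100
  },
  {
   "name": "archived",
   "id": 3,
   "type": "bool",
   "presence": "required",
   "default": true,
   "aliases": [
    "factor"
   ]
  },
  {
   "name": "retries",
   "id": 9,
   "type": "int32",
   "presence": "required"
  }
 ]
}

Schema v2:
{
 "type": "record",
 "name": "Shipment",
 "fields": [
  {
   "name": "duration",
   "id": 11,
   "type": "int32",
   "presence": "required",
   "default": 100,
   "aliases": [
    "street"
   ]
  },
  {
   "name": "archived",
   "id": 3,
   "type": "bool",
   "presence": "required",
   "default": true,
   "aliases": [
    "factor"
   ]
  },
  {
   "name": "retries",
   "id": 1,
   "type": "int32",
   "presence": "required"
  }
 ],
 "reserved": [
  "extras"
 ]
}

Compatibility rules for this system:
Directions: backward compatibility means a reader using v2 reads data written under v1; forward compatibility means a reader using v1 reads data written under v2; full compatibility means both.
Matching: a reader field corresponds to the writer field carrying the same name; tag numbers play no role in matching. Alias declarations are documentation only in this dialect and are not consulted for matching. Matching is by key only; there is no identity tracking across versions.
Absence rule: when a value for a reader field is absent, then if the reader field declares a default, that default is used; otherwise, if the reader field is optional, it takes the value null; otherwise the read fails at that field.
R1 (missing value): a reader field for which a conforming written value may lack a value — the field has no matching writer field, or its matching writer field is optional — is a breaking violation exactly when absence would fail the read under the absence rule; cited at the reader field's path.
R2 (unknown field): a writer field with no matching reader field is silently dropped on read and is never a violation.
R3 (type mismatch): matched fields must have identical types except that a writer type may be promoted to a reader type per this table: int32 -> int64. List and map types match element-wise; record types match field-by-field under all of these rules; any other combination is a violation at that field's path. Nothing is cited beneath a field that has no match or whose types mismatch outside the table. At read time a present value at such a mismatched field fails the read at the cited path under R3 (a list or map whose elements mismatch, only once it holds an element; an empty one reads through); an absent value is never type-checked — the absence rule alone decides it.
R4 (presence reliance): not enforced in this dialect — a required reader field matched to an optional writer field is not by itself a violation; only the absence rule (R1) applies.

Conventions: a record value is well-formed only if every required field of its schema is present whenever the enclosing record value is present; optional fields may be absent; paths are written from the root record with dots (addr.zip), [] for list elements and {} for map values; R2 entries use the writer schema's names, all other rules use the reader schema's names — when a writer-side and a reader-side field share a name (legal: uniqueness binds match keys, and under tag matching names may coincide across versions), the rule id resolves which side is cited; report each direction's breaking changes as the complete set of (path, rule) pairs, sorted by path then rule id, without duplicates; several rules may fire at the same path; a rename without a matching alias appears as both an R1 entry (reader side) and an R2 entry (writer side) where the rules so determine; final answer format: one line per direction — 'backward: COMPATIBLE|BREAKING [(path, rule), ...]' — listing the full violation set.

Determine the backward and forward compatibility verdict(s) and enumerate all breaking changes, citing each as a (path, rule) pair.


backward: COMPATIBLE []; forward: COMPATIBLE []

in Shipment below, arrows point writer -> reader
backward for Shipment (reader v2, writer v1):
  duration <- duration (int32 -> int32, writer required)
  archived <- archived (bool -> bool, writer required)
  retries <- retries (int32 -> int32, writer required)
  writer scores: unknown to reader
  writer age: unknown to reader
  => backward: COMPATIBLE
forward for Shipment (reader v1, writer v2):
  scores has no writer counterpart
  age has no writer counterpart
  duration <- duration (int32 -> int32, writer required)
  archived <- archived (bool -> bool, writer required)
  retries <- retries (int32 -> int32, writer required)
  => forward: COMPATIBLE


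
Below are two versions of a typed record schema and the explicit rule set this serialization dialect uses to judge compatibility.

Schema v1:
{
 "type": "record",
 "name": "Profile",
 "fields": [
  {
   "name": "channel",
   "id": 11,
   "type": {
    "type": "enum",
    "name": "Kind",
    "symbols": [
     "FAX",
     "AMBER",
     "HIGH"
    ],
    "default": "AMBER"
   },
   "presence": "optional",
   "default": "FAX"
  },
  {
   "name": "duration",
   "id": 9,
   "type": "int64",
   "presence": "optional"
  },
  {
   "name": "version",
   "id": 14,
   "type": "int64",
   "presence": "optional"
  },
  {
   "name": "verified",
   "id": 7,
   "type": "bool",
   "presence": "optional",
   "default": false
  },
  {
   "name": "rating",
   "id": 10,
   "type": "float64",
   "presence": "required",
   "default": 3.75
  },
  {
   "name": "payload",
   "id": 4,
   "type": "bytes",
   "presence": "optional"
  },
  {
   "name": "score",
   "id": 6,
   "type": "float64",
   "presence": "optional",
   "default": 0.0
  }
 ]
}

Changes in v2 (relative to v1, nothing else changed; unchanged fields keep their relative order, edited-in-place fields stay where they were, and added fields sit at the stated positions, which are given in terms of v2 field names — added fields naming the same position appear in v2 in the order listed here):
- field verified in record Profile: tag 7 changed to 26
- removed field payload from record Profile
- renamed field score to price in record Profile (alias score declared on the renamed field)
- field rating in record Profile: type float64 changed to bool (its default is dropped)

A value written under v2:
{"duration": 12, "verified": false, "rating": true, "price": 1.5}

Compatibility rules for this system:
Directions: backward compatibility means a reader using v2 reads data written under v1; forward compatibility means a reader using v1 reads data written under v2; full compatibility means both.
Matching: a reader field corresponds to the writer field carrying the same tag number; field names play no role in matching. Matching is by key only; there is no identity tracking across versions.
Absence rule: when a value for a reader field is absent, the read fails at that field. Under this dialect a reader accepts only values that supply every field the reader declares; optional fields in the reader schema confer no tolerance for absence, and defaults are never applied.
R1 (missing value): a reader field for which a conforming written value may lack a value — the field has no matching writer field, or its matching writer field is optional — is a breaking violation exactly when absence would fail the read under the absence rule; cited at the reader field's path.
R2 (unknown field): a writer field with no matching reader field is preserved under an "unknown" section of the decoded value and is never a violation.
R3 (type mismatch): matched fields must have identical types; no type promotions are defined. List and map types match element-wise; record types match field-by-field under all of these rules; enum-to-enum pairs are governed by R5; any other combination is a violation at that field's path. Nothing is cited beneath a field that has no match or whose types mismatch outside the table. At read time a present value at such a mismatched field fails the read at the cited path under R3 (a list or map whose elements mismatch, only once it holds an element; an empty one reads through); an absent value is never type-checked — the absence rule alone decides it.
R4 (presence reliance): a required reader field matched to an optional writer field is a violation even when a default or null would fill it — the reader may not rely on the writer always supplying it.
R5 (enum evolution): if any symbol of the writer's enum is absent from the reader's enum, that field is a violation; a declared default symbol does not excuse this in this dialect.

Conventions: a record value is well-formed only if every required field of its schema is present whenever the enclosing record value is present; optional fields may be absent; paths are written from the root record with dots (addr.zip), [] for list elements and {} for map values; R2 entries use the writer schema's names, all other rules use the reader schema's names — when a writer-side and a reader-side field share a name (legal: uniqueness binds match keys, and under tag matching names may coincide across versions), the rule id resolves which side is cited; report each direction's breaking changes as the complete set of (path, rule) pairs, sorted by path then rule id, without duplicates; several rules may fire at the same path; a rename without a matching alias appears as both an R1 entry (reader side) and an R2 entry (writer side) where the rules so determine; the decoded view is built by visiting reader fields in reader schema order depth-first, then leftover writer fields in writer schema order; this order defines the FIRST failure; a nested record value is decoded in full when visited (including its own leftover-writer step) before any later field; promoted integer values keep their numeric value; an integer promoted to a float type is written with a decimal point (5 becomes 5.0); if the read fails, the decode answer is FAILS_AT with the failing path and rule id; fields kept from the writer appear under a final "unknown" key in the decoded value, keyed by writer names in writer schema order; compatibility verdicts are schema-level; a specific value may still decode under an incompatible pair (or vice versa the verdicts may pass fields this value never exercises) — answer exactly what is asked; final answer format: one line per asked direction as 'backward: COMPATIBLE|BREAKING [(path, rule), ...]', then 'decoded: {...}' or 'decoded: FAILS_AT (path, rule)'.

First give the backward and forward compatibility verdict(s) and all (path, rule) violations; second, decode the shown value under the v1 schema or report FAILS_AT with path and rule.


in Profile below, arrows point writer -> reader
backward analysis of Profile with v2 as reader and v1 as writer:
  channel <- channel (Kind -> Kind, writer optional)
  duration <- duration (int64 -> int64, writer optional)
  version <- version (int64 -> int64, writer optional)
  no writer field matches reader verified
  rating <- rating (float64 -> bool, writer required)
  price <- score (float64 -> float64, writer optional)
  leftover writer field: verified
  leftover writer field: payload
  R1 fires at channel
  R1 fires at duration
  R1 fires at price
  R3 fires at rating
  R1 fires at verified
  R1 fires at version
  => backward: BREAKING (6)
forward analysis of Profile with v1 as reader and v2 as writer:
  channel <- channel (Kind -> Kind, writer optional)
  duration <- duration (int64 -> int64, writer optional)
  version <- version (int64 -> int64, writer optional)
  no writer field matches reader verified
  rating <- rating (bool -> float64, writer required)
  no writer field matches reader payload
  score <- price (float64 -> float64, writer optional)
  leftover writer field: verified
  R1 fires at channel
  R1 fires at duration
  R1 fires at payload
  R3 fires at rating
  R1 fires at score
  R1 fires at verified
  R1 fires at version
  => forward: BREAKING (7)
decoding the Profile value with the v1 reader:
  read fails at channel under R1 (no fill)
  => FAILS_AT (channel, R1)

backward: BREAKING [(channel, R1), (duration, R1), (price, R1), (rating, R3), (verified, R1), (version, R1)]; forward: BREAKING [(channel, R1), (duration, R1), (payload, R1), (rating, R3), (score, R1), (verified, R1), (version, R1)]; decoded: FAILS_AT (channel, R1)


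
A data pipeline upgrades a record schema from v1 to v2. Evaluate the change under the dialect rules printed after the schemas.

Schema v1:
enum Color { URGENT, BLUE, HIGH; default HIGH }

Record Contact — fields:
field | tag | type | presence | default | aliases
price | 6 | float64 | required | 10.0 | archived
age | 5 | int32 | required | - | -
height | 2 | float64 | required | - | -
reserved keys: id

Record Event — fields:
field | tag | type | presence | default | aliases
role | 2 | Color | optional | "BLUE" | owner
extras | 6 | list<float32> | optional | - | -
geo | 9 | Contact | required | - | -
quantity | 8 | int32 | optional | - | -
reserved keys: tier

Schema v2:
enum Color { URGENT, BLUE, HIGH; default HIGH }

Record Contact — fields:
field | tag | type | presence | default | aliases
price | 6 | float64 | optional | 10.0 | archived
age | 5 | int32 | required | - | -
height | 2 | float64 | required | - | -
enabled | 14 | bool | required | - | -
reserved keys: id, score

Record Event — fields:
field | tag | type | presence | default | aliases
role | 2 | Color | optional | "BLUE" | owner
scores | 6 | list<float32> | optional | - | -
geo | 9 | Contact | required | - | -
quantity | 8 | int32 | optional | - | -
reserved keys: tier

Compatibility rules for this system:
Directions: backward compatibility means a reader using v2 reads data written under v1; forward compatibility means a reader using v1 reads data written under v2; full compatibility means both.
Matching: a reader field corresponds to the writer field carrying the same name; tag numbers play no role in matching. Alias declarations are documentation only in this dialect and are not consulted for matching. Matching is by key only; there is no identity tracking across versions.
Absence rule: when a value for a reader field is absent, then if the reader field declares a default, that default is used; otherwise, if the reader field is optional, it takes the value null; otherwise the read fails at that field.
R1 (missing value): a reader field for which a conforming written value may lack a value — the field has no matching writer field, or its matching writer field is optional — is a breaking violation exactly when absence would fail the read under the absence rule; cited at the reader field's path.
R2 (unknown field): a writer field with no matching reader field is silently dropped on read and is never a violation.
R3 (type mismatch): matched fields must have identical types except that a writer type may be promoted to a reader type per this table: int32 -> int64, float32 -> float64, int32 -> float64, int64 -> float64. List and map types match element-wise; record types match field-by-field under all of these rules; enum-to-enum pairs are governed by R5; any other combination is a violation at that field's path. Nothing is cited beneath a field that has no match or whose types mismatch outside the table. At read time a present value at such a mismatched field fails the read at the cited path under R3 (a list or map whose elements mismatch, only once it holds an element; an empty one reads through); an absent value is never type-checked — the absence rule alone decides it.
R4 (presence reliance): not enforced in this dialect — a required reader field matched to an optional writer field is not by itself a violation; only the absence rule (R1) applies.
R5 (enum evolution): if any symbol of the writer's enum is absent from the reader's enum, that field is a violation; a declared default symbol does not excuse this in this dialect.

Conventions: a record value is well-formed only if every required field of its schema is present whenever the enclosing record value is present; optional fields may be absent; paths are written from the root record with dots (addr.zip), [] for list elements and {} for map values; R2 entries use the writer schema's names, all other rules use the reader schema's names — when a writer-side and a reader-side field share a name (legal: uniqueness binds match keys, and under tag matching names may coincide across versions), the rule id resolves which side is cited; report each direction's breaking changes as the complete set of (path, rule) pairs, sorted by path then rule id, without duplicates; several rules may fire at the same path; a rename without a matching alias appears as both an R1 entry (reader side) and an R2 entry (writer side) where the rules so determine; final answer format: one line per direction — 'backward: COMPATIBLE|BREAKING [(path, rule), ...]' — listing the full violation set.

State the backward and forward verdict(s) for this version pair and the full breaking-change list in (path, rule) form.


arrows below run writer -> reader for Event
backward on Event — v2 reading data written by v1:
  Color -> Color, writer optional: role aligns to role
  scores: no writer-side match
  Contact -> Contact, writer required: geo aligns to geo
  int32 -> int32, writer optional: quantity aligns to quantity
  writer extras: unknown to reader
  float64 -> float64, writer required: geo.price aligns to geo.price
  int32 -> int32, writer required: geo.age aligns to geo.age
  float64 -> float64, writer required: geo.height aligns to geo.height
  geo.enabled: no writer-side match
  R1 fires at geo.enabled
  => backward verdict for Event: BREAKING, 1 violation(s)
forward on Event — v1 reading data written by v2:
  Color -> Color, writer optional: role aligns to role
  extras: no writer-side match
  Contact -> Contact, writer required: geo aligns to geo
  int32 -> int32, writer optional: quantity aligns to quantity
  writer scores: unknown to reader
  float64 -> float64, writer optional: geo.price aligns to geo.price
  int32 -> int32, writer required: geo.age aligns to geo.age
  float64 -> float64, writer required: geo.height aligns to geo.height
  writer geo.enabled: unknown to reader
  nothing fires on Event: forward is COMPATIBLE

backward: BREAKING [(geo.enabled, R1)]; forward: COMPATIBLE []


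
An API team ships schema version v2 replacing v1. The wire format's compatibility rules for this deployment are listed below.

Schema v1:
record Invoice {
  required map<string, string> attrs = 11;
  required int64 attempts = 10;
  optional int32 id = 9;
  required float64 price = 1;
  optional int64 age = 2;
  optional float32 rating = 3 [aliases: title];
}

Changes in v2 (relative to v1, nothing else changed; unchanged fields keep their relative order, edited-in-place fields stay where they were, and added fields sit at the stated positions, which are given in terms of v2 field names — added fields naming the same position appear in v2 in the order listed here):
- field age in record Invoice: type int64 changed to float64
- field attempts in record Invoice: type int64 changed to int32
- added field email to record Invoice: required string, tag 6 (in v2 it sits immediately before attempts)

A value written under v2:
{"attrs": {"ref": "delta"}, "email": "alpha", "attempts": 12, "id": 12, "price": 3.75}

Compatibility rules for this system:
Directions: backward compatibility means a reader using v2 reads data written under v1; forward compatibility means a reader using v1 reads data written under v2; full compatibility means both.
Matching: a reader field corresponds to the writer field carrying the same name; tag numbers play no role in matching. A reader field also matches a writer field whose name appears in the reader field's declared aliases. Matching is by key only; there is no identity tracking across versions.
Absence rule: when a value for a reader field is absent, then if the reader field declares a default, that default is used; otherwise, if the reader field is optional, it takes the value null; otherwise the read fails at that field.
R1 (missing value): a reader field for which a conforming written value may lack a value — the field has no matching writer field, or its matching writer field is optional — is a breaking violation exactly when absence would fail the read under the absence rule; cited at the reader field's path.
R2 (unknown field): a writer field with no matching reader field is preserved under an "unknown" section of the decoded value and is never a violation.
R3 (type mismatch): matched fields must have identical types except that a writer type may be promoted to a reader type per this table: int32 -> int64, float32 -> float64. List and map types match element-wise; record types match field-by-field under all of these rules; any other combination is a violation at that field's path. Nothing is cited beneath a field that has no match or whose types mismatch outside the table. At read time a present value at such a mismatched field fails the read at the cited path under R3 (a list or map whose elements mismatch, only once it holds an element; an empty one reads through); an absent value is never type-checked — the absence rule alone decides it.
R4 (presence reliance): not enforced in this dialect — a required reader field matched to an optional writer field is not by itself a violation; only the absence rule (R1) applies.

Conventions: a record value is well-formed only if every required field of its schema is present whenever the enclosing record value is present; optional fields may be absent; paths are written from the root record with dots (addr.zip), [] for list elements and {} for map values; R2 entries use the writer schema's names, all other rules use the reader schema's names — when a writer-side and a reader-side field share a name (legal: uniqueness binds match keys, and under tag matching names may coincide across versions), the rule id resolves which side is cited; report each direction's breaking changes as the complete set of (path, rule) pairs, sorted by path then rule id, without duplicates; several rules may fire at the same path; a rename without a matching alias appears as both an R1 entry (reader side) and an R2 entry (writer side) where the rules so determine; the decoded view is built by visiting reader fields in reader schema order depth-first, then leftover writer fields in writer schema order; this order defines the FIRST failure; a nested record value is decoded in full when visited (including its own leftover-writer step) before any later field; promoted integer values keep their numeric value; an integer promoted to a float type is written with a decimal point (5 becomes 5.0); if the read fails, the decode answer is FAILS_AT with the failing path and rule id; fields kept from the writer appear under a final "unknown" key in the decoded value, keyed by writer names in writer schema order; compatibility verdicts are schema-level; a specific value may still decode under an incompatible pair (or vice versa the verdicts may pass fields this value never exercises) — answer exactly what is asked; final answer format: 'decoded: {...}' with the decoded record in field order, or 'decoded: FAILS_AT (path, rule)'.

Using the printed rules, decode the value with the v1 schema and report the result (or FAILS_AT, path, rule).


decoded: {"attrs": {"ref": "delta"}, "attempts": 12, "id": 12, "price": 3.75, "age": null, "rating": null, "unknown": {"email": "alpha"}}

in Invoice below, arrows point writer -> reader
decode walk for Invoice under reader schema v1:
  attrs := {"ref": "delta"}
  attempts := 12 (int32 -> int64)
  id := 12
  price := 3.75
  age := null (missing; optional => null)
  rating := null (missing; optional => null)
  writer email: kept under "unknown"
  => decoded: {"attrs": {"ref": "delta"}, "attempts": 12, "id": 12, "price": 3.75, "age": null, "rating": null, "unknown": {"email": "alpha"}}
the rest of the Invoice diff is inert for this question:
  field age in record Invoice: type int64 changed to float64 -> shifts the Invoice verdicts, not this decode
  field attempts in record Invoice: type int64 changed to int32 -> shifts the Invoice verdicts, not this decode


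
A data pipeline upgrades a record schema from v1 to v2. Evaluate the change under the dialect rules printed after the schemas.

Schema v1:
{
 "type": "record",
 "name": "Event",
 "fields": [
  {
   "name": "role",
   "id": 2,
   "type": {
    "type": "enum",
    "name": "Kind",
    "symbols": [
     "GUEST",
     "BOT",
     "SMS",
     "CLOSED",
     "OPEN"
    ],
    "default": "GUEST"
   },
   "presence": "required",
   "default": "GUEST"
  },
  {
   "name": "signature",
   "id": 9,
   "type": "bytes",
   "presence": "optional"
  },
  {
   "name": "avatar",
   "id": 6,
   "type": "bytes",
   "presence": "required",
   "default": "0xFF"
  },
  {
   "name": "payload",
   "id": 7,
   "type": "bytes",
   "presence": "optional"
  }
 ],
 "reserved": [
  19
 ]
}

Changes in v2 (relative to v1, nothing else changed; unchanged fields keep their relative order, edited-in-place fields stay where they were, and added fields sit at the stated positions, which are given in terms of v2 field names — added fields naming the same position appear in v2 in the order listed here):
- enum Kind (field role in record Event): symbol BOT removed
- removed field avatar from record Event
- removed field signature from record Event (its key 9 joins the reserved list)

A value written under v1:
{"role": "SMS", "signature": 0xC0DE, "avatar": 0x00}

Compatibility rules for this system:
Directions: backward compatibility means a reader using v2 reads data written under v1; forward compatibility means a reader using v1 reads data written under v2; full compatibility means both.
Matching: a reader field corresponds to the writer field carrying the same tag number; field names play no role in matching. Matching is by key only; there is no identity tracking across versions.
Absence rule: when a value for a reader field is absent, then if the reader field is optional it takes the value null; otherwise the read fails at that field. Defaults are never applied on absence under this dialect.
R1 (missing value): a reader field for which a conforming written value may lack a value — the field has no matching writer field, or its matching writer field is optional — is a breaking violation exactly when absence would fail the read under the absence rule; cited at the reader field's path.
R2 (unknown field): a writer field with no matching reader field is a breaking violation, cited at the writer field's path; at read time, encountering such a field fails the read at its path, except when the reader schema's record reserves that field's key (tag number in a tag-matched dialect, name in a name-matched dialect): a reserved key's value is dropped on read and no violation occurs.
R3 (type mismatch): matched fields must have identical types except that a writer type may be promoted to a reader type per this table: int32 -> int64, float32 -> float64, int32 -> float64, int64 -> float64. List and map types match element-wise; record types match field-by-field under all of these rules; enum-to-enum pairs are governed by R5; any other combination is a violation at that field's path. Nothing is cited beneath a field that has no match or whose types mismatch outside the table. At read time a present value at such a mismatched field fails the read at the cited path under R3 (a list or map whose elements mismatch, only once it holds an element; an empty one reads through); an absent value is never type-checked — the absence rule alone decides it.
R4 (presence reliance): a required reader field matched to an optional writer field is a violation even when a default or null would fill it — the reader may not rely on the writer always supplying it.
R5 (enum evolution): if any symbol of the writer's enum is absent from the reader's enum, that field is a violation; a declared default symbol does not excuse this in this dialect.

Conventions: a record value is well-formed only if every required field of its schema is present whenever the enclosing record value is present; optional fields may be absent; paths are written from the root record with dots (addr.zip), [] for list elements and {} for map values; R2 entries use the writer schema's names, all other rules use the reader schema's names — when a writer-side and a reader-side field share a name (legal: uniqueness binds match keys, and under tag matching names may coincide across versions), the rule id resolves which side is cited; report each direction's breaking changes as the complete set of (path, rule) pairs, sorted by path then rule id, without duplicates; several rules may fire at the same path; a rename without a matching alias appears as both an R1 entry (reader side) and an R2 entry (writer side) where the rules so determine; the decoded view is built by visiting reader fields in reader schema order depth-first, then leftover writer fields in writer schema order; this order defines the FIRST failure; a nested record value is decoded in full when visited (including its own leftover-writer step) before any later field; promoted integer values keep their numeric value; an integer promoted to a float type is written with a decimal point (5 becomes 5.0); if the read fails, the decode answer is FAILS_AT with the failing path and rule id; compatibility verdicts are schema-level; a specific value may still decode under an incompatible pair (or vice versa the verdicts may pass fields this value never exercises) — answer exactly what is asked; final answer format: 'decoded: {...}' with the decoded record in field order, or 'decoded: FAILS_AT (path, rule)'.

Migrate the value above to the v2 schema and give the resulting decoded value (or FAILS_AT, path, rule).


decoded: FAILS_AT (avatar, R2)

each type pair in Event: writer, then reader
decode walk for Event under reader schema v2:
  role := "SMS"
  payload := null (absent, optional -> null)
  writer signature: reserved -> dropped
  read fails at avatar under R2 (unknown field)
  => FAILS_AT (avatar, R2)
checking off the Event differences that do not matter here:
  enum Kind (field role in record Event): symbol BOT removed -> a verdict-level change on Event — the shown value reads the same
  removed field signature from record Event (its key 9 joins the reserved list) -> no rule fires on it and the decoded Event view is identical with or without it


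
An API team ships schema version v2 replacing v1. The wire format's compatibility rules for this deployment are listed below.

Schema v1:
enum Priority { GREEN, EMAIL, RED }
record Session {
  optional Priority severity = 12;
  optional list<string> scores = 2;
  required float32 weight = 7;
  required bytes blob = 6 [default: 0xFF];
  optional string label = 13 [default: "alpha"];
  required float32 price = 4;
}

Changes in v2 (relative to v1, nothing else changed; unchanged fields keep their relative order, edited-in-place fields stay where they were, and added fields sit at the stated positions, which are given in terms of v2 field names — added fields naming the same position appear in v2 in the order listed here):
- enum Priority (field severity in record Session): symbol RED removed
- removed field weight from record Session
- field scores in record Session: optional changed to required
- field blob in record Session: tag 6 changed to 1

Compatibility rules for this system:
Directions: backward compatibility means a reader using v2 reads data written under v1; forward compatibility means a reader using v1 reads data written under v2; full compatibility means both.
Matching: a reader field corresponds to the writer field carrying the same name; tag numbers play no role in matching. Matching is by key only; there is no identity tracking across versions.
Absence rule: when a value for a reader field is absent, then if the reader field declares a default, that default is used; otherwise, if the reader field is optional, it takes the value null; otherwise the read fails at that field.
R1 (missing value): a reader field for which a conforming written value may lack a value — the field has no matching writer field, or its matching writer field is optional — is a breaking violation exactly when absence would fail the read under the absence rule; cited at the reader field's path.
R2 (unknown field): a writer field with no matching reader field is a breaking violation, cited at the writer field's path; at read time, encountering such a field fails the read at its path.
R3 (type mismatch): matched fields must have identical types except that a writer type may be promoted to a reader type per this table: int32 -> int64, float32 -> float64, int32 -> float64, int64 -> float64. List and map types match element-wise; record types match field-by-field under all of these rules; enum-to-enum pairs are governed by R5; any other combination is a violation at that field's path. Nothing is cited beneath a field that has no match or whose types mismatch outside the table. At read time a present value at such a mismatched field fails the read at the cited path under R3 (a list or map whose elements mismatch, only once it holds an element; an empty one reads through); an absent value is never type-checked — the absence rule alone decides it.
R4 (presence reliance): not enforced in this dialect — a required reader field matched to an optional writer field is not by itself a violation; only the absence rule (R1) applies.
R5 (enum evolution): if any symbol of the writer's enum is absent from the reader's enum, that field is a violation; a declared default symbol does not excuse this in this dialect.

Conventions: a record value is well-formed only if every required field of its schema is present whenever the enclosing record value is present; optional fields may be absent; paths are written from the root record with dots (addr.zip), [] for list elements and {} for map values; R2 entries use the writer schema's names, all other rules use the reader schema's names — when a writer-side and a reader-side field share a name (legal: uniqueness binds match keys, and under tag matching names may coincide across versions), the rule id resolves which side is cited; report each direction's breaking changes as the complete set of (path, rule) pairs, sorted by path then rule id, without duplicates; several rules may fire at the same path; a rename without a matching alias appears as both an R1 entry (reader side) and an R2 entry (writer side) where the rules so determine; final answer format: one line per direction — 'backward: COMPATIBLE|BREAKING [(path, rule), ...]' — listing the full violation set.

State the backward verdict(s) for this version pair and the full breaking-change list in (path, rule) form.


the writer's type comes first in each Session pair
backward analysis of Session with v2 as reader and v1 as writer:
  severity: Priority -> Priority, writer optional; from severity
  scores: list<string> -> list<string>, writer optional; from scores
  blob: bytes -> bytes, writer required; from blob
  label: string -> string, writer optional; from label
  price: float32 -> float32, writer required; from price
  writer field weight has no reader counterpart
  rule R1 violated at scores
  rule R5 violated at severity
  rule R2 violated at weight
  => 3 violation(s): backward is BREAKING for Session
checking off the Session differences that do not matter here:
  field blob in record Session: tag 6 changed to 1 -> triggers nothing under Session's printed rules — same verdict

backward: BREAKING [(scores, R1), (severity, R5), (weight, R2)]


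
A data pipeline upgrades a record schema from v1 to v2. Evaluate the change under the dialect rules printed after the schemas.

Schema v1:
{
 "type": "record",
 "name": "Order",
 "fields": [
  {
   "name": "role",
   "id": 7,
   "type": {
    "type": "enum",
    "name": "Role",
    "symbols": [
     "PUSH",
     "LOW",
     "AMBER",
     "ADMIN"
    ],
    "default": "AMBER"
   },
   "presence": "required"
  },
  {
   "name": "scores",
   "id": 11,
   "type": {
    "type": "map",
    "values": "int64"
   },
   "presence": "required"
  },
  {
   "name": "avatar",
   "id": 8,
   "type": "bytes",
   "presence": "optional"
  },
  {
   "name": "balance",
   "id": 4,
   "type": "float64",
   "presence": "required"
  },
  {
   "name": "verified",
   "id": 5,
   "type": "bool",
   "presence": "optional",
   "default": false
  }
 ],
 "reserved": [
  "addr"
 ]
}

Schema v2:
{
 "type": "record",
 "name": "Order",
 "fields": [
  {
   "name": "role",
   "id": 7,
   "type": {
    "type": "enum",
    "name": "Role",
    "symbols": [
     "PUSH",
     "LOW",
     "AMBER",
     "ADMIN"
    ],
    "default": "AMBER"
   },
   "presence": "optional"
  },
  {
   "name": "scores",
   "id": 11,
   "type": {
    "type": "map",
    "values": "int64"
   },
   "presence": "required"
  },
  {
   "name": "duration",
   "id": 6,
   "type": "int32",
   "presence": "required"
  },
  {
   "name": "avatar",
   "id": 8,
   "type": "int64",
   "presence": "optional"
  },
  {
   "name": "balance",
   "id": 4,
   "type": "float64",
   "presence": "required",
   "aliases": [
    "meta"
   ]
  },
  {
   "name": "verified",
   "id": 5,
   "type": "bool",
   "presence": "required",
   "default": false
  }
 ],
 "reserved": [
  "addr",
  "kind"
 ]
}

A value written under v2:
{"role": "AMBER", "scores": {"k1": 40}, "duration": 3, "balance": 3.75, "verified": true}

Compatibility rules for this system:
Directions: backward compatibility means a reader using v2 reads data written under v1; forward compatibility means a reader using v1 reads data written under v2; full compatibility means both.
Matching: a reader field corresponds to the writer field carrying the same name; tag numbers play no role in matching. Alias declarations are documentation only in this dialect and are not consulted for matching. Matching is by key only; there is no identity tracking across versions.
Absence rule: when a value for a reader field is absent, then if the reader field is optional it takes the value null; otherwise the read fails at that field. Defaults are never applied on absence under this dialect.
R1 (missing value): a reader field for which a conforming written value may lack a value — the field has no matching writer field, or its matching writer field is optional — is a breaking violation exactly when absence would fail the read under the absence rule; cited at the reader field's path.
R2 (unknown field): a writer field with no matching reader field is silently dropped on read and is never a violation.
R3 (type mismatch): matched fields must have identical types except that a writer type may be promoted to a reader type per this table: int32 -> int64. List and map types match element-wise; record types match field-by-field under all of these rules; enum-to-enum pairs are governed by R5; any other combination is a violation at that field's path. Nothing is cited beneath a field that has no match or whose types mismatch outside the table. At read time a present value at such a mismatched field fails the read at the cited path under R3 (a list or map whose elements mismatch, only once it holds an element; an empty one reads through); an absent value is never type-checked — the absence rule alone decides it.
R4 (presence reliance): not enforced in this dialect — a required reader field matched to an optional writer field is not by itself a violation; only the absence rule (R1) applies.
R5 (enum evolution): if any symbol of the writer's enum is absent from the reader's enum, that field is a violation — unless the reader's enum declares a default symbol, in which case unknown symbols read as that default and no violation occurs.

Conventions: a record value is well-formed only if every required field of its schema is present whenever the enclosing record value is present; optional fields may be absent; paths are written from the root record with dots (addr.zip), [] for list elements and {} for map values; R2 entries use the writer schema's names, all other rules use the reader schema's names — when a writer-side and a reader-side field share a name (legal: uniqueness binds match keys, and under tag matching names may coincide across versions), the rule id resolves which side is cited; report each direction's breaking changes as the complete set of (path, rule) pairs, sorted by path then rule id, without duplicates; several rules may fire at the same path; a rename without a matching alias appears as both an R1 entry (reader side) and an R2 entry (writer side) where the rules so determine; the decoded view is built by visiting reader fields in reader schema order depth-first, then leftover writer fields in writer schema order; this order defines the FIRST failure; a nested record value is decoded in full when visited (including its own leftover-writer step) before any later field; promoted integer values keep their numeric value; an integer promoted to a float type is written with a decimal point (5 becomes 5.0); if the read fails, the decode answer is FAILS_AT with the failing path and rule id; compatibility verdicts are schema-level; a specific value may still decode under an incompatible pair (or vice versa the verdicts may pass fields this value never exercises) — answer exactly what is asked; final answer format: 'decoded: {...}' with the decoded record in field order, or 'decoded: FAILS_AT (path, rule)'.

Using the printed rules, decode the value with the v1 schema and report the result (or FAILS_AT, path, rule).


each type pair in Order: writer, then reader
decode (reader v1):
  role := "AMBER"
  scores := {"k1": 40}
  avatar := null (not supplied -> null)
  balance := 3.75
  verified := true
  writer duration: unmatched, discarded
  => decoded: {"role": "AMBER", "scores": {"k1": 40}, "avatar": null, "balance": 3.75, "verified": true}
the rest of the Order diff is inert for this question:
  field role in record Order: required changed to optional -> changes Order's schema-level verdicts only — the decode of this value is the same
  field verified in record Order: optional changed to required -> changes Order's schema-level verdicts only — the decode of this value is the same
  added field duration to record Order: required int32, tag 6 (in v2 it sits immediately before avatar) -> changes Order's schema-level verdicts only — the decode of this value is the same
  field avatar in record Order: type bytes changed to int64 -> changes Order's schema-level verdicts only — the decode of this value is the same

decoded: {"role": "AMBER", "scores": {"k1": 40}, "avatar": null, "balance": 3.75, "verified": true}
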